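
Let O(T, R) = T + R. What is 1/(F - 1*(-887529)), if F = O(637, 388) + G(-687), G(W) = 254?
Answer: 1/888808 ≈ 1.1251e-6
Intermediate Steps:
O(T, R) = R + T
F = 1279 (F = (388 + 637) + 254 = 1025 + 254 = 1279)
1/(F - 1*(-887529)) = 1/(1279 - 1*(-887529)) = 1/(1279 + 887529) = 1/888808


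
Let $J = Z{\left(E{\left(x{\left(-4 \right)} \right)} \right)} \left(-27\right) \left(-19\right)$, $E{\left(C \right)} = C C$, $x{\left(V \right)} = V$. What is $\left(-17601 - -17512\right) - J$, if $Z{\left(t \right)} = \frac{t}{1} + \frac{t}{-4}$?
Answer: $-6245$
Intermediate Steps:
$E{\left(C \right)} = C^{2}$
$Z{\left(t \right)} = \frac{3 t}{4}$ ($Z{\left(t \right)} = t 1 + t \left(- \frac{1}{4}\right) = t - \frac{t}{4} = \frac{3 t}{4}$)
$J = 6156$ ($J = \frac{3 \left(-4\right)^{2}}{4} \left(-27\right) \left(-19\right) = \frac{3}{4} \cdot 16 \left(-27\right) \left(-19\right) = 12 \left(-27\right) \left(-19\right) = \left(-324\right) \left(-19\right) = 6156$)
$\left(-17601 - -17512\right) - J = \left(-17601 - -17512\right) - 6156 = \left(-17601 + 17512\right) - 6156 = -89 - 6156 = -6245$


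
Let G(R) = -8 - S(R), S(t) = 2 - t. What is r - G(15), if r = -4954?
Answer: -4959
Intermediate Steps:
G(R) = -10 + R (G(R) = -8 - (2 - R) = -8 + (-2 + R) = -10 + R)
r - G(15) = -4954 - (-10 + 15) = -4954 - 1*5 = -4954 - 5 = -4959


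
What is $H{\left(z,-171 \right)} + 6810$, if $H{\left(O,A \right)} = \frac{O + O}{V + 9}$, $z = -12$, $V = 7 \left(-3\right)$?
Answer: $6812$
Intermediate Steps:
$V = -21$
$H{\left(O,A \right)} = - \frac{O}{6}$ ($H{\left(O,A \right)} = \frac{O + O}{-21 + 9} = \frac{2 O}{-12} = 2 O \left(- \frac{1}{12}\right) = - \frac{O}{6}$)
$H{\left(z,-171 \right)} + 6810 = \left(- \frac{1}{6}\right) \left(-12\right) + 6810 = 2 + 6810 = 6812$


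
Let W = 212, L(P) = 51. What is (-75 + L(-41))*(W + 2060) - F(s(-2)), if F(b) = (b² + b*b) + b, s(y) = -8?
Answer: -54648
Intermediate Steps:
F(b) = b + 2*b² (F(b) = (b² + b²) + b = 2*b² + b = b + 2*b²)
(-75 + L(-41))*(W + 2060) - F(s(-2)) = (-75 + 51)*(212 + 2060) - (-8)*(1 + 2*(-8)) = -24*2272 - (-8)*(1 - 16) = -54528 - (-8)*(-15) = -54528 - 1*120 = -54528 - 120 = -54648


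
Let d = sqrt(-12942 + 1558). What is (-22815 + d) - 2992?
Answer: -25807 + 2*I*sqrt(2846) ≈ -25807.0 + 106.7*I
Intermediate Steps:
d = 2*I*sqrt(2846) (d = sqrt(-11384) = 2*I*sqrt(2846) ≈ 106.7*I)
(-22815 + d) - 2992 = (-22815 + 2*I*sqrt(2846)) - 2992 = -25807 + 2*I*sqrt(2846)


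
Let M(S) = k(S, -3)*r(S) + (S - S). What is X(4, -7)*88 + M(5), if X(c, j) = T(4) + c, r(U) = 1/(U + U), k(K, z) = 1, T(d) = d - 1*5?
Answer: 2641/10 ≈ 264.10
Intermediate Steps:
T(d) = -5 + d (T(d) = d - 5 = -5 + d)
r(U) = 1/(2*U)
X(c, j) = -1 + c (X(c, j) = (-5 + 4) + c = -1 + c)
M(S) = 1/(2*S) (M(S) = 1*(1/(2*S)) + (S - S) = 1/(2*S) + 0 = 1/(2*S))
X(4, -7)*88 + M(5) = (-1 + 4)*88 + (½)/5 = 3*88 + (½)*(⅕) = 264 + ⅒ = 2641/10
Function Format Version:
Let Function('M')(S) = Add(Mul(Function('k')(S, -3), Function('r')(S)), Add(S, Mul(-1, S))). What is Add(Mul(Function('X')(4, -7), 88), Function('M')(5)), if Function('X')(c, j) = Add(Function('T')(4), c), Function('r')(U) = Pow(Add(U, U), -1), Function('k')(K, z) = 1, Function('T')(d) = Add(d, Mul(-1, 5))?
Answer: Rational(2641, 10) ≈ 264.10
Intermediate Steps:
Function('T')(d) = Add(-5, d) (Function('T')(d) = Add(d, -5) = Add(-5, d))
Function('r')(U) = Mul(Rational(1, 2), Pow(U, -1)) (Function('r')(U) = Pow(Mul(2, U), -1) = Mul(Rational(1, 2), Pow(U, -1)))
Function('X')(c, j) = Add(-1, c) (Function('X')(c, j) = Add(Add(-5, 4), c) = Add(-1, c))
Function('M')(S) = Mul(Rational(1, 2), Pow(S, -1)) (Function('M')(S) = Add(Mul(1, Mul(Rational(1, 2), Pow(S, -1))), Add(S, Mul(-1, S))) = Add(Mul(Rational(1, 2), Pow(S, -1)), 0) = Mul(Rational(1, 2), Pow(S, -1)))
Add(Mul(Function('X')(4, -7), 88), Function('M')(5)) = Add(Mul(Add(-1, 4), 88), Mul(Rational(1, 2), Pow(5, -1))) = Add(Mul(3, 88), Mul(Rational(1, 2), Rational(1, 5))) = Add(264, Rational(1, 10)) = Rational(2641, 10)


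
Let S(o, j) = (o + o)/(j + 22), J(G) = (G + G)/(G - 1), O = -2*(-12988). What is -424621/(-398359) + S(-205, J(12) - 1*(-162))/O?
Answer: 11293775718759/10596119945216 ≈ 1.0658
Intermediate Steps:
O = 25976
J(G) = 2*G/(-1 + G) (J(G) = (2*G)/(-1 + G) = 2*G/(-1 + G))
S(o, j) = 2*o/(22 + j) (S(o, j) = (2*o)/(22 + j) = 2*o/(22 + j))
-424621/(-398359) + S(-205, J(12) - 1*(-162))/O = -424621/(-398359) + (2*(-205)/(22 + (2*12/(-1 + 12) - 1*(-162))))/25976 = -424621*(-1/398359) + (2*(-205)/(22 + (2*12/11 + 162)))*(1/25976) = 424621/398359 + (2*(-205)/(22 + (2*12*(1/11) + 162)))*(1/25976) = 424621/398359 + (2*(-205)/(22 + (24/11 + 162)))*(1/25976) = 424621/398359 + (2*(-205)/(22 + 1806/11))*(1/25976) = 424621/398359 + (2*(-205)/(2048/11))*(1/25976) = 424621/398359 + (2*(-205)*(11/2048))*(1/25976) = 424621/398359 - 2255/1024*1/25976 = 424621/398359 - 2255/26599424 = 11293775718759/10596119945216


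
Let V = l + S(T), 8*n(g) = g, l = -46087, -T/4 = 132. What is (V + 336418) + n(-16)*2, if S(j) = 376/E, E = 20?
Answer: 1451729/5 ≈ 2.9035e+5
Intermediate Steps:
T = -528 (T = -4*132 = -528)
n(g) = g/8
S(j) = 94/5 (S(j) = 376/20 = 376*(1/20) = 94/5)
V = -230341/5 (V = -46087 + 94/5 = -230341/5 ≈ -46068.)
(V + 336418) + n(-16)*2 = (-230341/5 + 336418) + ((⅛)*(-16))*2 = 1451749/5 - 2*2 = 1451749/5 - 4 = 1451729/5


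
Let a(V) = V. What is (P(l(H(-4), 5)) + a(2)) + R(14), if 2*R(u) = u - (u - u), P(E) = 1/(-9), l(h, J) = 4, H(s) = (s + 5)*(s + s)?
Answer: 80/9 ≈ 8.8889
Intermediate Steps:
H(s) = 2*s*(5 + s) (H(s) = (5 + s)*(2*s) = 2*s*(5 + s))
P(E) = -1/9
R(u) = u/2 (R(u) = (u - (u - u))/2 = (u - 1*0)/2 = (u + 0)/2 = u/2)
(P(l(H(-4), 5)) + a(2)) + R(14) = (-1/9 + 2) + (1/2)*14 = 17/9 + 7 = 80/9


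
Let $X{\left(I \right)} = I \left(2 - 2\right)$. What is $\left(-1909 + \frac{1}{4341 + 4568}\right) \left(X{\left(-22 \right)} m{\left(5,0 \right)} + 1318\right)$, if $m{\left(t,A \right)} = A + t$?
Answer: $- \frac{22415595040}{8909} \approx -2.5161 \cdot 10^{6}$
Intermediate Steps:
$X{\left(I \right)} = 0$ ($X{\left(I \right)} = I 0 = 0$)
$\left(-1909 + \frac{1}{4341 + 4568}\right) \left(X{\left(-22 \right)} m{\left(5,0 \right)} + 1318\right) = \left(-1909 + \frac{1}{4341 + 4568}\right) \left(0 \left(0 + 5\right) + 1318\right) = \left(-1909 + \frac{1}{8909}\right) \left(0 \cdot 5 + 1318\right) = \left(-1909 + \frac{1}{8909}\right) \left(0 + 1318\right) = \left(- \frac{17007280}{8909}\right) 1318 = - \frac{22415595040}{8909}$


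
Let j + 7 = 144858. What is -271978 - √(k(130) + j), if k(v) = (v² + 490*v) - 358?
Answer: -271978 - √225093 ≈ -2.7245e+5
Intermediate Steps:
j = 144851 (j = -7 + 144858 = 144851)
k(v) = -358 + v² + 490*v
-271978 - √(k(130) + j) = -271978 - √((-358 + 130² + 490*130) + 144851) = -271978 - √((-358 + 16900 + 63700) + 144851) = -271978 - √(80242 + 144851) = -271978 - √225093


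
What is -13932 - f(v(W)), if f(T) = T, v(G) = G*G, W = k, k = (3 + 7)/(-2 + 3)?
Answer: -14032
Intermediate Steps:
k = 10 (k = 10/1 = 10*1 = 10)
W = 10
v(G) = G**2
-13932 - f(v(W)) = -13932 - 1*10**2 = -13932 - 1*100 = -13932 - 100 = -14032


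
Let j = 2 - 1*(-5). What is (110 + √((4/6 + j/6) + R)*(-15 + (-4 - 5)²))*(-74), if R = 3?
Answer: -8140 - 814*√174 ≈ -18877.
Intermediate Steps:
j = 7 (j = 2 + 5 = 7)
(110 + √((4/6 + j/6) + R)*(-15 + (-4 - 5)²))*(-74) = (110 + √((4/6 + 7/6) + 3)*(-15 + (-4 - 5)²))*(-74) = (110 + √((4*(⅙) + 7*(⅙)) + 3)*(-15 + (-9)²))*(-74) = (110 + √((⅔ + 7/6) + 3)*(-15 + 81))*(-74) = (110 + √(11/6 + 3)*66)*(-74) = (110 + √(29/6)*66)*(-74) = (110 + (√174/6)*66)*(-74) = (110 + 11*√174)*(-74) = -8140 - 814*√174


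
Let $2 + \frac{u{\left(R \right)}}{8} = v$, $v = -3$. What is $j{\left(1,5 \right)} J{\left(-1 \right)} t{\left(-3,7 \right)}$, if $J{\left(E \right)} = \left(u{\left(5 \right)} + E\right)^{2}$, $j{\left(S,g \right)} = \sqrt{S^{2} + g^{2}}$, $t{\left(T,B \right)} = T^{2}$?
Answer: $15129 \sqrt{26} \approx 77143.0$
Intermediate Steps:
$u{\left(R \right)} = -40$ ($u{\left(R \right)} = -16 + 8 \left(-3\right) = -16 - 24 = -40$)
$J{\left(E \right)} = \left(-40 + E\right)^{2}$
$j{\left(1,5 \right)} J{\left(-1 \right)} t{\left(-3,7 \right)} = \sqrt{1^{2} + 5^{2}} \left(-40 - 1\right)^{2} \left(-3\right)^{2} = \sqrt{1 + 25} \left(-41\right)^{2} \cdot 9 = \sqrt{26} \cdot 1681 \cdot 9 = 1681 \sqrt{26} \cdot 9 = 15129 \sqrt{26}$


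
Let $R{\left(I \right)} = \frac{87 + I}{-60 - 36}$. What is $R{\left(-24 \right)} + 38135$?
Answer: $\frac{1220299}{32} \approx 38134.0$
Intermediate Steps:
$R{\left(I \right)} = - \frac{29}{32} - \frac{I}{96}$ ($R{\left(I \right)} = \frac{87 + I}{-96} = \left(87 + I\right) \left(- \frac{1}{96}\right) = - \frac{29}{32} - \frac{I}{96}$)
$R{\left(-24 \right)} + 38135 = \left(- \frac{29}{32} - - \frac{1}{4}\right) + 38135 = \left(- \frac{29}{32} + \frac{1}{4}\right) + 38135 = - \frac{21}{32} + 38135 = \frac{1220299}{32}$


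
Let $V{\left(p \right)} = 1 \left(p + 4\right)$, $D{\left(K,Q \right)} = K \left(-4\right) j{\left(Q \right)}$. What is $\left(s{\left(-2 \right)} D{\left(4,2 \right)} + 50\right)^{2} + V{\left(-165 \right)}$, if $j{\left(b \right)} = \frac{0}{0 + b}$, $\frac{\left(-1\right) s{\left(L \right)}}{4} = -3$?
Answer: $2339$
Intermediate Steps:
$s{\left(L \right)} = 12$ ($s{\left(L \right)} = \left(-4\right) \left(-3\right) = 12$)
$j{\left(b \right)} = 0$ ($j{\left(b \right)} = \frac{0}{b} = 0$)
$D{\left(K,Q \right)} = 0$ ($D{\left(K,Q \right)} = K \left(-4\right) 0 = - 4 K 0 = 0$)
$V{\left(p \right)} = 4 + p$ ($V{\left(p \right)} = 1 \left(4 + p\right) = 4 + p$)
$\left(s{\left(-2 \right)} D{\left(4,2 \right)} + 50\right)^{2} + V{\left(-165 \right)} = \left(12 \cdot 0 + 50\right)^{2} + \left(4 - 165\right) = \left(0 + 50\right)^{2} - 161 = 50^{2} - 161 = 2500 - 161 = 2339$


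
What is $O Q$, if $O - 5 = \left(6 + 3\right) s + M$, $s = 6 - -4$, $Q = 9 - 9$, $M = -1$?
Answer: $0$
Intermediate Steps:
$Q = 0$ ($Q = 9 - 9 = 0$)
$s = 10$ ($s = 6 + 4 = 10$)
$O = 94$ ($O = 5 - \left(1 - \left(6 + 3\right) 10\right) = 5 + \left(9 \cdot 10 - 1\right) = 5 + \left(90 - 1\right) = 5 + 89 = 94$)
$O Q = 94 \cdot 0 = 0$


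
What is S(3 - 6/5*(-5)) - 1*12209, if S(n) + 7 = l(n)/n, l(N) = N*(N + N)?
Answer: -12198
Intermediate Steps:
l(N) = 2*N**2 (l(N) = N*(2*N) = 2*N**2)
S(n) = -7 + 2*n (S(n) = -7 + (2*n**2)/n = -7 + 2*n)
S(3 - 6/5*(-5)) - 1*12209 = (-7 + 2*(3 - 6/5*(-5))) - 1*12209 = (-7 + 2*(3 - 6*1/5*(-5))) - 12209 = (-7 + 2*(3 - 6/5*(-5))) - 12209 = (-7 + 2*(3 + 6)) - 12209 = (-7 + 2*9) - 12209 = (-7 + 18) - 12209 = 11 - 12209 = -12198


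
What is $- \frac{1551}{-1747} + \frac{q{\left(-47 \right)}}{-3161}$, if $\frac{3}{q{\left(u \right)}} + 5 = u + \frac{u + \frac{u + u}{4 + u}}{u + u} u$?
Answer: $\frac{10457632805}{11778995511} \approx 0.88782$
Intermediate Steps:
$q{\left(u \right)} = \frac{3}{-5 + \frac{3 u}{2} + \frac{u}{4 + u}}$ ($q{\left(u \right)} = \frac{3}{-5 + \left(u + \frac{u + \frac{u + u}{4 + u}}{u + u} u\right)} = \frac{3}{-5 + \left(u + \frac{u + \frac{2 u}{4 + u}}{2 u} u\right)} = \frac{3}{-5 + \left(u + \left(\frac{u}{2} + \frac{u}{4 + u}\right)\right)} = \frac{3}{-5 + \left(\frac{3 u}{2} + \frac{u}{4 + u}\right)} = \frac{3}{-5 + \frac{3 u}{2} + \frac{u}{4 + u}}$)
$- \frac{1551}{-1747} + \frac{q{\left(-47 \right)}}{-3161} = - \frac{1551}{-1747} + \frac{6 \frac{1}{-40 + 3 \left(-47\right)^{2} + 4 \left(-47\right)} \left(4 - 47\right)}{-3161} = \left(-1551\right) \left(- \frac{1}{1747}\right) + 6 \frac{1}{-40 + 3 \cdot 2209 - 188} \left(-43\right) \left(- \frac{1}{3161}\right) = \frac{1551}{1747} + 6 \frac{1}{-40 + 6627 - 188} \left(-43\right) \left(- \frac{1}{3161}\right) = \frac{1551}{1747} + 6 \cdot \frac{1}{6399} \left(-43\right) \left(- \frac{1}{3161}\right) = \frac{1551}{1747} - - \frac{86}{6742413} = \frac{1551}{1747} + \frac{86}{6742413} = \frac{10457632805}{11778995511}$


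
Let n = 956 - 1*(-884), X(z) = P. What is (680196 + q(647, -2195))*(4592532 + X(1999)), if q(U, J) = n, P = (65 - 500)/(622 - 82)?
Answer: 28190444451607/9 ≈ 3.1323e+12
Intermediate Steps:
P = -29/36 (P = -435/540 = -435*1/540 = -29/36 ≈ -0.80556)
X(z) = -29/36
n = 1840 (n = 956 + 884 = 1840)
q(U, J) = 1840
(680196 + q(647, -2195))*(4592532 + X(1999)) = (680196 + 1840)*(4592532 - 29/36) = 682036*(165331123/36) = 28190444451607/9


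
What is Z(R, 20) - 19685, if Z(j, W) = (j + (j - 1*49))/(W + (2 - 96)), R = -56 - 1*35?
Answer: -1456459/74 ≈ -19682.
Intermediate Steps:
R = -91 (R = -56 - 35 = -91)
Z(j, W) = (-49 + 2*j)/(-94 + W) (Z(j, W) = (j + (j - 49))/(W - 94) = (j + (-49 + j))/(-94 + W) = (-49 + 2*j)/(-94 + W))
Z(R, 20) - 19685 = (-49 + 2*(-91))/(-94 + 20) - 19685 = (-49 - 182)/(-74) - 19685 = -1/74*(-231) - 19685 = 231/74 - 19685 = -1456459/74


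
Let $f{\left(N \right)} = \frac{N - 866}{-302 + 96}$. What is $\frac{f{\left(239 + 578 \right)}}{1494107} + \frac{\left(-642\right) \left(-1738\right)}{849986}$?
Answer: $\frac{171713238084373}{130806913347706} \approx 1.3127$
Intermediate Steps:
$f{\left(N \right)} = \frac{433}{103} - \frac{N}{206}$ ($f{\left(N \right)} = \frac{-866 + N}{-206} = \left(-866 + N\right) \left(- \frac{1}{206}\right) = \frac{433}{103} - \frac{N}{206}$)
$\frac{f{\left(239 + 578 \right)}}{1494107} + \frac{\left(-642\right) \left(-1738\right)}{849986} = \frac{\frac{433}{103} - \frac{239 + 578}{206}}{1494107} + \frac{\left(-642\right) \left(-1738\right)}{849986} = \left(\frac{433}{103} - \frac{817}{206}\right) \frac{1}{1494107} + 1115796 \cdot \frac{1}{849986} = \left(\frac{433}{103} - \frac{817}{206}\right) \frac{1}{1494107} + \frac{557898}{424993} = \frac{49}{206} \cdot \frac{1}{1494107} + \frac{557898}{424993} = \frac{49}{307786042} + \frac{557898}{424993} = \frac{171713238084373}{130806913347706}$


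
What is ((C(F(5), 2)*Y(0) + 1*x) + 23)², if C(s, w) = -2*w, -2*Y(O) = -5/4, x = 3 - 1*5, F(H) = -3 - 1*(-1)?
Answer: 1369/4 ≈ 342.25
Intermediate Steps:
F(H) = -2 (F(H) = -3 + 1 = -2)
x = -2 (x = 3 - 5 = -2)
Y(O) = 5/8 (Y(O) = -(-5)/(2*4) = -½*(-5/4) = 5/8)
((C(F(5), 2)*Y(0) + 1*x) + 23)² = ((-2*2*(5/8) + 1*(-2)) + 23)² = ((-4*5/8 - 2) + 23)² = ((-5/2 - 2) + 23)² = (-9/2 + 23)² = (37/2)² = 1369/4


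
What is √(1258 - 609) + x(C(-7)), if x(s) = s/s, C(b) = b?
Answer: 1 + √649 ≈ 26.475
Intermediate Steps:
x(s) = 1
√(1258 - 609) + x(C(-7)) = √(1258 - 609) + 1 = √649 + 1 = 1 + √649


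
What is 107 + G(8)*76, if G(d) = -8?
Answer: -501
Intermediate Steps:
107 + G(8)*76 = 107 - 8*76 = 107 - 608 = -501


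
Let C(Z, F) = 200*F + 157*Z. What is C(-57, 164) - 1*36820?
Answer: -12969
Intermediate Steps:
C(Z, F) = 157*Z + 200*F
C(-57, 164) - 1*36820 = (157*(-57) + 200*164) - 1*36820 = (-8949 + 32800) - 36820 = 23851 - 36820 = -12969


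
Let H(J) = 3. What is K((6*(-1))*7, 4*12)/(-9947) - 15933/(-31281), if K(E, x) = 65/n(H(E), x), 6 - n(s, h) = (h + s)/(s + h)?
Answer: 52692966/103717369 ≈ 0.50804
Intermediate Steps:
n(s, h) = 5 (n(s, h) = 6 - (h + s)/(s + h) = 6 - (h + s)/(h + s) = 6 - 1*1 = 6 - 1 = 5)
K(E, x) = 13 (K(E, x) = 65/5 = 65*(⅕) = 13)
K((6*(-1))*7, 4*12)/(-9947) - 15933/(-31281) = 13/(-9947) - 15933/(-31281) = 13*(-1/9947) - 15933*(-1/31281) = -13/9947 + 5311/10427 = 52692966/103717369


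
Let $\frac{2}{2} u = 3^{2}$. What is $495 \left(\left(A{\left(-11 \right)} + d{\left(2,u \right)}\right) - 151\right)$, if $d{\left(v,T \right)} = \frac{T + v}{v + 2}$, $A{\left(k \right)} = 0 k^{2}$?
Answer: $- \frac{293535}{4} \approx -73384.0$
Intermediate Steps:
$A{\left(k \right)} = 0$
$u = 9$ ($u = 3^{2} = 9$)
$d{\left(v,T \right)} = \frac{T + v}{2 + v}$
$495 \left(\left(A{\left(-11 \right)} + d{\left(2,u \right)}\right) - 151\right) = 495 \left(\left(0 + \frac{9 + 2}{2 + 2}\right) - 151\right) = 495 \left(\left(0 + \frac{1}{4} \cdot 11\right) - 151\right) = 495 \left(\left(0 + \frac{11}{4}\right) - 151\right) = 495 \left(\frac{11}{4} - 151\right) = 495 \left(- \frac{593}{4}\right) = - \frac{293535}{4}$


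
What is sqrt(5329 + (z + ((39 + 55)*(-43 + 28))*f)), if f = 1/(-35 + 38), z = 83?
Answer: sqrt(4942) ≈ 70.299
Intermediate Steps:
f = 1/3 ≈ 0.33333
sqrt(5329 + (z + ((39 + 55)*(-43 + 28))*f)) = sqrt(5329 + (83 + ((39 + 55)*(-43 + 28))*(1/3))) = sqrt(5329 + (83 + (94*(-15))*(1/3))) = sqrt(5329 + (83 - 1410*1/3)) = sqrt(5329 + (83 - 470)) = sqrt(5329 - 387) = sqrt(4942)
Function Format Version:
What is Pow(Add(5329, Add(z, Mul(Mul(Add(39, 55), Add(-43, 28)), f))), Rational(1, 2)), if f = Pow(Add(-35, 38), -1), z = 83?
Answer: Pow(4942, Rational(1, 2)) ≈ 70.299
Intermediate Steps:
f = Rational(1, 3) (f = Pow(3, -1) = Rational(1, 3) ≈ 0.33333)
Pow(Add(5329, Add(z, Mul(Mul(Add(39, 55), Add(-43, 28)), f))), Rational(1, 2)) = Pow(Add(5329, Add(83, Mul(Mul(Add(39, 55), Add(-43, 28)), Rational(1, 3)))), Rational(1, 2)) = Pow(Add(5329, Add(83, Mul(Mul(94, -15), Rational(1, 3)))), Rational(1, 2)) = Pow(Add(5329, Add(83, Mul(-1410, Rational(1, 3)))), Rational(1, 2)) = Pow(Add(5329, Add(83, -470)), Rational(1, 2)) = Pow(Add(5329, -387), Rational(1, 2)) = Pow(4942, Rational(1, 2))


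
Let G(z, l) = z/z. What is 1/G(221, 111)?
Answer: 1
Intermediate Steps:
G(z, l) = 1
1/G(221, 111) = 1/1 = 1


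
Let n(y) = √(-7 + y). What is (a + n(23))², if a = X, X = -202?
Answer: 39204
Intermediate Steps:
a = -202
(a + n(23))² = (-202 + √(-7 + 23))² = (-202 + √16)² = (-202 + 4)² = (-198)² = 39204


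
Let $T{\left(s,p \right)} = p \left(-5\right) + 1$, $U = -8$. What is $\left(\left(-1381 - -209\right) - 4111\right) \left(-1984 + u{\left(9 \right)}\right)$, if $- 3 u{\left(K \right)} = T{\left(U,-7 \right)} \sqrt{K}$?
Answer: $10671660$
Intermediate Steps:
$T{\left(s,p \right)} = 1 - 5 p$ ($T{\left(s,p \right)} = - 5 p + 1 = 1 - 5 p$)
$u{\left(K \right)} = - 12 \sqrt{K}$ ($u{\left(K \right)} = - \frac{\left(1 - -35\right) \sqrt{K}}{3} = - \frac{\left(1 + 35\right) \sqrt{K}}{3} = - \frac{36 \sqrt{K}}{3} = - 12 \sqrt{K}$)
$\left(\left(-1381 - -209\right) - 4111\right) \left(-1984 + u{\left(9 \right)}\right) = \left(\left(-1381 - -209\right) - 4111\right) \left(-1984 - 12 \sqrt{9}\right) = \left(\left(-1381 + 209\right) - 4111\right) \left(-1984 - 36\right) = \left(-1172 - 4111\right) \left(-1984 - 36\right) = \left(-5283\right) \left(-2020\right) = 10671660$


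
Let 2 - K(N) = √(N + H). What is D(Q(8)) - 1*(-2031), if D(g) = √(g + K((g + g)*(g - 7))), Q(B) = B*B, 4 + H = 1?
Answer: 2031 + √(66 - √7293) ≈ 2031.0 + 4.4044*I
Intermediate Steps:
H = -3 (H = -4 + 1 = -3)
K(N) = 2 - √(-3 + N) (K(N) = 2 - √(N - 3) = 2 - √(-3 + N))
Q(B) = B²
D(g) = √(2 + g - √(-3 + 2*g*(-7 + g))) (D(g) = √(g + (2 - √(-3 + (g + g)*(g - 7)))) = √(g + (2 - √(-3 + (2*g)*(-7 + g)))) = √(g + (2 - √(-3 + 2*g*(-7 + g)))) = √(2 + g - √(-3 + 2*g*(-7 + g))))
D(Q(8)) - 1*(-2031) = √(2 + 8² - √(-3 + 2*8²*(-7 + 8²))) - 1*(-2031) = √(2 + 64 - √(-3 + 2*64*(-7 + 64))) + 2031 = √(2 + 64 - √(-3 + 2*64*57)) + 2031 = √(2 + 64 - √(-3 + 7296)) + 2031 = √(2 + 64 - √7293) + 2031 = √(66 - √7293) + 2031 = 2031 + √(66 - √7293)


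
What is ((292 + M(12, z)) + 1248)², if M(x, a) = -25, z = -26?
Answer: 2295225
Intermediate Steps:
((292 + M(12, z)) + 1248)² = ((292 - 25) + 1248)² = (267 + 1248)² = 1515² = 2295225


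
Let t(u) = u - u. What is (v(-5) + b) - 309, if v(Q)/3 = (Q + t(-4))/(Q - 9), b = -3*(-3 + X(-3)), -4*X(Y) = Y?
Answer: -8433/28 ≈ -301.18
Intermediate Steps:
t(u) = 0
X(Y) = -Y/4
b = 27/4 (b = -3*(-3 - ¼*(-3)) = -3*(-3 + ¾) = -3*(-9/4) = 27/4 ≈ 6.7500)
v(Q) = 3*Q/(-9 + Q) (v(Q) = 3*((Q + 0)/(Q - 9)) = 3*(Q/(-9 + Q)) = 3*Q/(-9 + Q))
(v(-5) + b) - 309 = (3*(-5)/(-9 - 5) + 27/4) - 309 = (3*(-5)/(-14) + 27/4) - 309 = (3*(-5)*(-1/14) + 27/4) - 309 = (15/14 + 27/4) - 309 = 219/28 - 309 = -8433/28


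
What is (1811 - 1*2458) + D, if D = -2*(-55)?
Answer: -537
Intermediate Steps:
D = 110
(1811 - 1*2458) + D = (1811 - 1*2458) + 110 = (1811 - 2458) + 110 = -647 + 110 = -537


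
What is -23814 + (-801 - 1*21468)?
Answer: -46083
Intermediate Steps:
-23814 + (-801 - 1*21468) = -23814 + (-801 - 21468) = -23814 - 22269 = -46083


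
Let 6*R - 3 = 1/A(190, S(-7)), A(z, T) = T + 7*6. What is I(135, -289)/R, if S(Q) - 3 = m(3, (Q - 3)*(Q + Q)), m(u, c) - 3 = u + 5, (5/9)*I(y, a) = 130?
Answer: 6048/13 ≈ 465.23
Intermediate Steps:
I(y, a) = 234 (I(y, a) = (9/5)*130 = 234)
m(u, c) = 8 + u (m(u, c) = 3 + (u + 5) = 3 + (5 + u) = 8 + u)
S(Q) = 14 (S(Q) = 3 + (8 + 3) = 3 + 11 = 14)
A(z, T) = 42 + T (A(z, T) = T + 42 = 42 + T)
R = 169/336 (R = 1/2 + 1/(6*(42 + 14)) = 1/2 + (1/6)/56 = 1/2 + (1/6)*(1/56) = 1/2 + 1/336 = 169/336 ≈ 0.50298)
I(135, -289)/R = 234/(169/336) = 234*(336/169) = 6048/13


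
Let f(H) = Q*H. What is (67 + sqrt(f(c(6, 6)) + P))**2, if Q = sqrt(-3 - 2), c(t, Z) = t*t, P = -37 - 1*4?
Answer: (67 + sqrt(-41 + 36*I*sqrt(5)))**2 ≈ 5113.6 + 1166.4*I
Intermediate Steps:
P = -41 (P = -37 - 4 = -41)
c(t, Z) = t**2
Q = I*sqrt(5) (Q = sqrt(-5) = I*sqrt(5) ≈ 2.2361*I)
f(H) = I*H*sqrt(5) (f(H) = (I*sqrt(5))*H = I*H*sqrt(5))
(67 + sqrt(f(c(6, 6)) + P))**2 = (67 + sqrt(I*6**2*sqrt(5) - 41))**2 = (67 + sqrt(I*36*sqrt(5) - 41))**2 = (67 + sqrt(36*I*sqrt(5) - 41))**2 = (67 + sqrt(-41 + 36*I*sqrt(5)))**2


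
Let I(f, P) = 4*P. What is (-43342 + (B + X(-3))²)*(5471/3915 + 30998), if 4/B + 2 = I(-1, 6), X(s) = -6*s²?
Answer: -197979604439146/157905 ≈ -1.2538e+9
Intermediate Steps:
B = 2/11 (B = 4/(-2 + 4*6) = 4/(-2 + 24) = 4/22 = 4*(1/22) = 2/11 ≈ 0.18182)
(-43342 + (B + X(-3))²)*(5471/3915 + 30998) = (-43342 + (2/11 - 6*(-3)²)²)*(5471/3915 + 30998) = (-43342 + (2/11 - 6*9)²)*(5471*(1/3915) + 30998) = (-43342 + (2/11 - 54)²)*(5471/3915 + 30998) = (-43342 + (-592/11)²)*(121362641/3915) = (-43342 + 350464/121)*(121362641/3915) = -4893918/121*121362641/3915 = -197979604439146/157905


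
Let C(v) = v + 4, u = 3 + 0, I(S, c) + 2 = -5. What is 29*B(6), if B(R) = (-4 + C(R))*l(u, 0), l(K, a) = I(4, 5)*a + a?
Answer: 0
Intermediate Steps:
I(S, c) = -7 (I(S, c) = -2 - 5 = -7)
u = 3
l(K, a) = -6*a (l(K, a) = -7*a + a = -6*a)
C(v) = 4 + v
B(R) = 0 (B(R) = (-4 + (4 + R))*(-6*0) = R*0 = 0)
29*B(6) = 29*0 = 0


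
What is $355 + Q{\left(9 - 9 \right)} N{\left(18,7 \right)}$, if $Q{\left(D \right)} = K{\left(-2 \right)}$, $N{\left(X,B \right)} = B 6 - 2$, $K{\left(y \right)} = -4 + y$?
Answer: $115$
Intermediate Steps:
$N{\left(X,B \right)} = -2 + 6 B$ ($N{\left(X,B \right)} = 6 B - 2 = -2 + 6 B$)
$Q{\left(D \right)} = -6$ ($Q{\left(D \right)} = -4 - 2 = -6$)
$355 + Q{\left(9 - 9 \right)} N{\left(18,7 \right)} = 355 - 6 \left(-2 + 6 \cdot 7\right) = 355 - 6 \left(-2 + 42\right) = 355 - 240 = 115$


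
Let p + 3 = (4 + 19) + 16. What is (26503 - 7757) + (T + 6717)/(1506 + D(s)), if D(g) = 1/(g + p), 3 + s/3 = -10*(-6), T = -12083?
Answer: 5842823516/311743 ≈ 18742.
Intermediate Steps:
s = 171 (s = -9 + 3*(-10*(-6)) = -9 + 3*60 = -9 + 180 = 171)
p = 36 (p = -3 + ((4 + 19) + 16) = -3 + (23 + 16) = -3 + 39 = 36)
D(g) = 1/(36 + g) (D(g) = 1/(g + 36) = 1/(36 + g))
(26503 - 7757) + (T + 6717)/(1506 + D(s)) = (26503 - 7757) + (-12083 + 6717)/(1506 + 1/(36 + 171)) = 18746 - 5366/(1506 + 1/207) = 18746 - 5366/311743/207 = 18746 - 5366*207/311743 = 18746 - 1110762/311743 = 5842823516/311743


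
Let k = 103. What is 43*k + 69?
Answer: 4498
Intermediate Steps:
43*k + 69 = 43*103 + 69 = 4429 + 69 = 4498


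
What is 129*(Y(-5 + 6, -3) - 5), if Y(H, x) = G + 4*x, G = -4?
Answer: -2709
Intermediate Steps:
Y(H, x) = -4 + 4*x
129*(Y(-5 + 6, -3) - 5) = 129*((-4 + 4*(-3)) - 5) = 129*((-4 - 12) - 5) = 129*(-16 - 5) = 129*(-21) = -2709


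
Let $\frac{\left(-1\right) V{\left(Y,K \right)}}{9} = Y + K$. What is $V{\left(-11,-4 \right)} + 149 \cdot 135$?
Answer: $20250$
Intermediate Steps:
$V{\left(Y,K \right)} = - 9 K - 9 Y$ ($V{\left(Y,K \right)} = - 9 \left(Y + K\right) = - 9 \left(K + Y\right) = - 9 K - 9 Y$)
$V{\left(-11,-4 \right)} + 149 \cdot 135 = \left(\left(-9\right) \left(-4\right) - -99\right) + 149 \cdot 135 = \left(36 + 99\right) + 20115 = 135 + 20115 = 20250$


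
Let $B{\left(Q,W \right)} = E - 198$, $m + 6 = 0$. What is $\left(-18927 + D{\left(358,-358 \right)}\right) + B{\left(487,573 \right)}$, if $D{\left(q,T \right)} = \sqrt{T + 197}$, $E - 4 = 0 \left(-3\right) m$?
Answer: $-19121 + i \sqrt{161} \approx -19121.0 + 12.689 i$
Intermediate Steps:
$m = -6$ ($m = -6 + 0 = -6$)
$E = 4$ ($E = 4 + 0 \left(-3\right) \left(-6\right) = 4 + 0 \left(-6\right) = 4 + 0 = 4$)
$D{\left(q,T \right)} = \sqrt{197 + T}$
$B{\left(Q,W \right)} = -194$ ($B{\left(Q,W \right)} = 4 - 198 = -194$)
$\left(-18927 + D{\left(358,-358 \right)}\right) + B{\left(487,573 \right)} = \left(-18927 + \sqrt{197 - 358}\right) - 194 = \left(-18927 + \sqrt{-161}\right) - 194 = \left(-18927 + i \sqrt{161}\right) - 194 = -19121 + i \sqrt{161}$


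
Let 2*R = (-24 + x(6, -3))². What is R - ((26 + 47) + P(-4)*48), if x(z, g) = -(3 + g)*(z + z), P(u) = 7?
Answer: -121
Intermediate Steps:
x(z, g) = -2*z*(3 + g) (x(z, g) = -(3 + g)*2*z = -2*z*(3 + g))
R = 288 (R = (-24 - 2*6*(3 - 3))²/2 = (-24 - 2*6*0)²/2 = (-24 + 0)²/2 = (½)*(-24)² = (½)*576 = 288)
R - ((26 + 47) + P(-4)*48) = 288 - ((26 + 47) + 7*48) = 288 - (73 + 336) = 288 - 1*409 = 288 - 409 = -121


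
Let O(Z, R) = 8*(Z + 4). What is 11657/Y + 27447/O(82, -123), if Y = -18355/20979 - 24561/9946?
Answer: -1654280376521241/480102945712 ≈ -3445.7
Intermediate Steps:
O(Z, R) = 32 + 8*Z (O(Z, R) = 8*(4 + Z) = 32 + 8*Z)
Y = -697824049/208657134 (Y = -18355*1/20979 - 24561*1/9946 = -18355/20979 - 24561/9946 = -697824049/208657134 ≈ -3.3444)
11657/Y + 27447/O(82, -123) = 11657/(-697824049/208657134) + 27447/(32 + 8*82) = 11657*(-208657134/697824049) + 27447/(32 + 656) = -2432316211038/697824049 + 27447/688 = -1654280376521241/480102945712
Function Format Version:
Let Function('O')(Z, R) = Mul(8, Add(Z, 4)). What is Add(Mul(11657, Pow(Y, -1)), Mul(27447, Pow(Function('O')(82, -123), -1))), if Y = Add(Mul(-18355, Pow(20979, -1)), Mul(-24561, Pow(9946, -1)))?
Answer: Rational(-1654280376521241, 480102945712) ≈ -3445.7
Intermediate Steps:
Function('O')(Z, R) = Add(32, Mul(8, Z)) (Function('O')(Z, R) = Mul(8, Add(4, Z)) = Add(32, Mul(8, Z)))
Y = Rational(-697824049, 208657134) (Y = Add(Mul(-18355, Rational(1, 20979)), Mul(-24561, Rational(1, 9946))) = Add(Rational(-18355, 20979), Rational(-24561, 9946)) = Rational(-697824049, 208657134) ≈ -3.3444)
Add(Mul(11657, Pow(Y, -1)), Mul(27447, Pow(Function('O')(82, -123), -1))) = Add(Mul(11657, Pow(Rational(-697824049, 208657134), -1)), Mul(27447, Pow(Add(32, Mul(8, 82)), -1))) = Add(Mul(11657, Rational(-208657134, 697824049)), Mul(27447, Pow(Add(32, 656), -1))) = Add(Rational(-2432316211038, 697824049), Mul(27447, Pow(688, -1))) = Add(Rational(-2432316211038, 697824049), Mul(27447, Rational(1, 688))) = Add(Rational(-2432316211038, 697824049), Rational(27447, 688)) = Rational(-1654280376521241, 480102945712)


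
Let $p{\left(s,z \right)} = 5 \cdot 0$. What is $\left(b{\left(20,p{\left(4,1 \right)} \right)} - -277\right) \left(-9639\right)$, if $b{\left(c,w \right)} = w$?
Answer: $-2670003$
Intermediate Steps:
$p{\left(s,z \right)} = 0$
$\left(b{\left(20,p{\left(4,1 \right)} \right)} - -277\right) \left(-9639\right) = \left(0 - -277\right) \left(-9639\right) = \left(0 + 277\right) \left(-9639\right) = 277 \left(-9639\right) = -2670003$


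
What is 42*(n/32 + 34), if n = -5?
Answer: 22743/16 ≈ 1421.4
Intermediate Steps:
42*(n/32 + 34) = 42*(-5/32 + 34) = 42*(1083/32) = 22743/16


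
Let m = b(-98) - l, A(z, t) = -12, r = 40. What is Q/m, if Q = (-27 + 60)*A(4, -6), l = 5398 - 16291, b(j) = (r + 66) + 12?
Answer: -36/1001 ≈ -0.035964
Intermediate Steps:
b(j) = 118 (b(j) = (40 + 66) + 12 = 106 + 12 = 118)
l = -10893
m = 11011 (m = 118 - 1*(-10893) = 118 + 10893 = 11011)
Q = -396 (Q = (-27 + 60)*(-12) = 33*(-12) = -396)
Q/m = -396/11011 = -396*1/11011 = -36/1001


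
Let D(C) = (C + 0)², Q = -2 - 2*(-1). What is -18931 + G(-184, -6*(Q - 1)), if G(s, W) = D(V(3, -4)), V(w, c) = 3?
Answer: -18922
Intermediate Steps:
Q = 0 (Q = -2 + 2 = 0)
D(C) = C²
G(s, W) = 9 (G(s, W) = 3² = 9)
-18931 + G(-184, -6*(Q - 1)) = -18931 + 9 = -18922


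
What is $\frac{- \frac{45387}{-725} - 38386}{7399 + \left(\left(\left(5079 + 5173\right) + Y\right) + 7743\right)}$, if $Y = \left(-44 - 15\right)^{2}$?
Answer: $- \frac{3969209}{2990625} \approx -1.3272$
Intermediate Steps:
$Y = 3481$ ($Y = \left(-59\right)^{2} = 3481$)
$\frac{- \frac{45387}{-725} - 38386}{7399 + \left(\left(\left(5079 + 5173\right) + Y\right) + 7743\right)} = \frac{- \frac{45387}{-725} - 38386}{7399 + \left(\left(\left(5079 + 5173\right) + 3481\right) + 7743\right)} = \frac{\left(-45387\right) \left(- \frac{1}{725}\right) - 38386}{7399 + \left(\left(10252 + 3481\right) + 7743\right)} = \frac{\frac{45387}{725} - 38386}{7399 + \left(13733 + 7743\right)} = - \frac{27784463}{725 \left(7399 + 21476\right)} = - \frac{27784463}{725 \cdot 28875} = \left(- \frac{27784463}{725}\right) \frac{1}{28875} = - \frac{3969209}{2990625}$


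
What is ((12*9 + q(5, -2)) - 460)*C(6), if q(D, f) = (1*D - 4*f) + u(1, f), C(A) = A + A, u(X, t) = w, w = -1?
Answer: -4080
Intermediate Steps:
u(X, t) = -1
C(A) = 2*A
q(D, f) = -1 + D - 4*f (q(D, f) = (1*D - 4*f) - 1 = (D - 4*f) - 1 = -1 + D - 4*f)
((12*9 + q(5, -2)) - 460)*C(6) = ((12*9 + (-1 + 5 - 4*(-2))) - 460)*(2*6) = ((108 + (-1 + 5 + 8)) - 460)*12 = ((108 + 12) - 460)*12 = (120 - 460)*12 = -340*12 = -4080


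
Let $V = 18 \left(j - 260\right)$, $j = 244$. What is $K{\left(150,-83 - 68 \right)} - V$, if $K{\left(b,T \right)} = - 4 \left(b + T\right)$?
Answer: $292$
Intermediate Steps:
$V = -288$ ($V = 18 \left(244 - 260\right) = 18 \left(-16\right) = -288$)
$K{\left(b,T \right)} = - 4 T - 4 b$ ($K{\left(b,T \right)} = - 4 \left(T + b\right) = - 4 T - 4 b$)
$K{\left(150,-83 - 68 \right)} - V = \left(- 4 \left(-83 - 68\right) - 600\right) - -288 = \left(\left(-4\right) \left(-151\right) - 600\right) + 288 = \left(604 - 600\right) + 288 = 4 + 288 = 292$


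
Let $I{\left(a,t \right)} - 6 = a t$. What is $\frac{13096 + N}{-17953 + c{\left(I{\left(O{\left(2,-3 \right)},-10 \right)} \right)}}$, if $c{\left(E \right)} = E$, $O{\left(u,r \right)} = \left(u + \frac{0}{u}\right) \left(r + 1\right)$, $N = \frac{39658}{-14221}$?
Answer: $- \frac{62066186}{84885149} \approx -0.73118$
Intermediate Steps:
$N = - \frac{39658}{14221}$ ($N = 39658 \left(- \frac{1}{14221}\right) = - \frac{39658}{14221} \approx -2.7887$)
$O{\left(u,r \right)} = u \left(1 + r\right)$ ($O{\left(u,r \right)} = \left(u + 0\right) \left(1 + r\right) = u \left(1 + r\right)$)
$I{\left(a,t \right)} = 6 + a t$
$\frac{13096 + N}{-17953 + c{\left(I{\left(O{\left(2,-3 \right)},-10 \right)} \right)}} = \frac{13096 - \frac{39658}{14221}}{-17953 + \left(6 + 2 \left(1 - 3\right) \left(-10\right)\right)} = \frac{186198558}{14221 \left(-17953 + \left(6 + 2 \left(-2\right) \left(-10\right)\right)\right)} = \frac{186198558}{14221 \left(-17953 + \left(6 - -40\right)\right)} = \frac{186198558}{14221 \left(-17953 + \left(6 + 40\right)\right)} = \frac{186198558}{14221 \left(-17953 + 46\right)} = \frac{186198558}{14221 \left(-17907\right)} = \frac{186198558}{14221} \left(- \frac{1}{17907}\right) = - \frac{62066186}{84885149}$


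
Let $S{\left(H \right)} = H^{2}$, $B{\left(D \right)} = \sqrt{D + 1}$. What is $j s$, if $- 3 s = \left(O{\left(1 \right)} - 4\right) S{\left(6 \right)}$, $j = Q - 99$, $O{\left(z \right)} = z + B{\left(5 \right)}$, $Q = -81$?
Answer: $-6480 + 2160 \sqrt{6} \approx -1189.1$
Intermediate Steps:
$B{\left(D \right)} = \sqrt{1 + D}$
$O{\left(z \right)} = z + \sqrt{6}$ ($O{\left(z \right)} = z + \sqrt{1 + 5} = z + \sqrt{6}$)
$j = -180$ ($j = -81 - 99 = -180$)
$s = 36 - 12 \sqrt{6}$ ($s = - \frac{\left(\left(1 + \sqrt{6}\right) - 4\right) 6^{2}}{3} = - \frac{\left(-3 + \sqrt{6}\right) 36}{3} = - \frac{-108 + 36 \sqrt{6}}{3} = 36 - 12 \sqrt{6} \approx 6.6061$)
$j s = - 180 \left(36 - 12 \sqrt{6}\right) = -6480 + 2160 \sqrt{6}$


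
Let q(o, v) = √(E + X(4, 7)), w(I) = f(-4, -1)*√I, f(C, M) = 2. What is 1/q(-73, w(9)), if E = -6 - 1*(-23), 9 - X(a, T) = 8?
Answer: √2/6 ≈ 0.23570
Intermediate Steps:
X(a, T) = 1 (X(a, T) = 9 - 1*8 = 9 - 8 = 1)
E = 17 (E = -6 + 23 = 17)
w(I) = 2*√I
q(o, v) = 3*√2 (q(o, v) = √(17 + 1) = √18 = 3*√2)
1/q(-73, w(9)) = 1/(3*√2) = √2/6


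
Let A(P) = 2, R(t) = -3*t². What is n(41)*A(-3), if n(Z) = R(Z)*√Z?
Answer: -10086*√41 ≈ -64582.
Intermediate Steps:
n(Z) = -3*Z^(5/2) (n(Z) = (-3*Z²)*√Z = -3*Z^(5/2))
n(41)*A(-3) = -5043*√41*2 = -10086*√41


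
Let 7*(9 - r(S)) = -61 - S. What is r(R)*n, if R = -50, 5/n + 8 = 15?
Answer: 370/49 ≈ 7.5510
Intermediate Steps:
n = 5/7 (n = 5/(-8 + 15) = 5/7 ≈ 0.71429)
r(S) = 124/7 + S/7 (r(S) = 9 - (-61 - S)/7 = 9 + (61/7 + S/7) = 124/7 + S/7)
r(R)*n = (124/7 + (⅐)*(-50))*(5/7) = (124/7 - 50/7)*(5/7) = (74/7)*(5/7) = 370/49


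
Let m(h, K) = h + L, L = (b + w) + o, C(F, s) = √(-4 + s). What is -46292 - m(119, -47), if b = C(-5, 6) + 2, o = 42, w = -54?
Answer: -46401 - √2 ≈ -46402.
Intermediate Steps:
b = 2 + √2 (b = √(-4 + 6) + 2 = √2 + 2 = 2 + √2 ≈ 3.4142)
L = -10 + √2 (L = ((2 + √2) - 54) + 42 = (-52 + √2) + 42 = -10 + √2 ≈ -8.5858)
m(h, K) = -10 + h + √2 (m(h, K) = h + (-10 + √2) = -10 + h + √2)
-46292 - m(119, -47) = -46292 - (-10 + 119 + √2) = -46292 - (109 + √2) = -46292 + (-109 - √2) = -46401 - √2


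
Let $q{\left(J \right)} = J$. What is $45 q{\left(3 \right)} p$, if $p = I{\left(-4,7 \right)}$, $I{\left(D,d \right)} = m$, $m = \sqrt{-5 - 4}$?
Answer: $405 i \approx 405.0 i$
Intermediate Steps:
$m = 3 i$ ($m = \sqrt{-9} = 3 i \approx 3.0 i$)
$I{\left(D,d \right)} = 3 i$
$p = 3 i \approx 3.0 i$
$45 q{\left(3 \right)} p = 45 \cdot 3 \cdot 3 i = 135 \cdot 3 i = 405 i$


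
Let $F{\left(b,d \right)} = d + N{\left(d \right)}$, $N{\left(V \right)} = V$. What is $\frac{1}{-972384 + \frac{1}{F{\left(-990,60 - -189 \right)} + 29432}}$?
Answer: $- \frac{29930}{29103453119} \approx -1.0284 \cdot 10^{-6}$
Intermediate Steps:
$F{\left(b,d \right)} = 2 d$ ($F{\left(b,d \right)} = d + d = 2 d$)
$\frac{1}{-972384 + \frac{1}{F{\left(-990,60 - -189 \right)} + 29432}} = \frac{1}{-972384 + \frac{1}{2 \left(60 - -189\right) + 29432}} = \frac{1}{-972384 + \frac{1}{2 \left(60 + 189\right) + 29432}} = \frac{1}{-972384 + \frac{1}{2 \cdot 249 + 29432}} = \frac{1}{-972384 + \frac{1}{498 + 29432}} = \frac{1}{-972384 + \frac{1}{29930}} = \frac{1}{- \frac{29103453119}{29930}} = - \frac{29930}{29103453119}$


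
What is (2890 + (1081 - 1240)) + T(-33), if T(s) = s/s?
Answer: 2732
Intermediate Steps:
T(s) = 1
(2890 + (1081 - 1240)) + T(-33) = (2890 + (1081 - 1240)) + 1 = (2890 - 159) + 1 = 2731 + 1 = 2732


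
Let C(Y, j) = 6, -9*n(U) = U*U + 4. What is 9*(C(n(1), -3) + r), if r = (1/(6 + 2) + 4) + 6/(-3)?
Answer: 585/8 ≈ 73.125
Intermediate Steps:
n(U) = -4/9 - U²/9 (n(U) = -(U*U + 4)/9 = -(U² + 4)/9 = -(4 + U²)/9 = -4/9 - U²/9)
r = 17/8 (r = (1/8 + 4) + 6*(-⅓) = (⅛ + 4) - 2 = 33/8 - 2 = 17/8 ≈ 2.1250)
9*(C(n(1), -3) + r) = 9*(6 + 17/8) = 9*(65/8) = 585/8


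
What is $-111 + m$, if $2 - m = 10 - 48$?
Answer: $-71$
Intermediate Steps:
$m = 40$ ($m = 2 - \left(10 - 48\right) = 2 - -38 = 2 + 38 = 40$)
$-111 + m = -111 + 40 = -71$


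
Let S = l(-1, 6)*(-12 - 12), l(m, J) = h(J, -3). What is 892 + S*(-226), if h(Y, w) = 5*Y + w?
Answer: 147340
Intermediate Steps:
h(Y, w) = w + 5*Y
l(m, J) = -3 + 5*J
S = -648 (S = (-3 + 5*6)*(-12 - 12) = (-3 + 30)*(-24) = 27*(-24) = -648)
892 + S*(-226) = 892 - 648*(-226) = 892 + 146448 = 147340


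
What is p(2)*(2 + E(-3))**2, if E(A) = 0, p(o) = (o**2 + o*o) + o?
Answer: 40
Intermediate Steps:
p(o) = o + 2*o**2 (p(o) = (o**2 + o**2) + o = 2*o**2 + o = o + 2*o**2)
p(2)*(2 + E(-3))**2 = (2*(1 + 2*2))*(2 + 0)**2 = (2*(1 + 4))*2**2 = (2*5)*4 = 10*4 = 40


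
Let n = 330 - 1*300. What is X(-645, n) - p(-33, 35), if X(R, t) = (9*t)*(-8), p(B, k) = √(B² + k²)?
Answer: -2160 - √2314 ≈ -2208.1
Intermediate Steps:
n = 30 (n = 330 - 300 = 30)
X(R, t) = -72*t
X(-645, n) - p(-33, 35) = -72*30 - √((-33)² + 35²) = -2160 - √(1089 + 1225) = -2160 - √2314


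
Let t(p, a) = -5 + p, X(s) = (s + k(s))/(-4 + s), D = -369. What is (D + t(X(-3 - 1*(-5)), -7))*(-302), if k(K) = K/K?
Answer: 113401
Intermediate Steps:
k(K) = 1
X(s) = (1 + s)/(-4 + s) (X(s) = (s + 1)/(-4 + s) = (1 + s)/(-4 + s))
(D + t(X(-3 - 1*(-5)), -7))*(-302) = (-369 + (-5 + (1 + (-3 - 1*(-5)))/(-4 + (-3 - 1*(-5)))))*(-302) = (-369 + (-5 + (1 + (-3 + 5))/(-4 + (-3 + 5))))*(-302) = (-369 + (-5 + (1 + 2)/(-4 + 2)))*(-302) = (-369 + (-5 + 3/(-2)))*(-302) = (-369 + (-5 - ½*3))*(-302) = (-369 + (-5 - 3/2))*(-302) = (-369 - 13/2)*(-302) = -751/2*(-302) = 113401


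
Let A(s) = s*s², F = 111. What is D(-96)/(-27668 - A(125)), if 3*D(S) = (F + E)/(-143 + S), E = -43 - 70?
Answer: -2/1420228581 ≈ -1.4082e-9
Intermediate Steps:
E = -113
A(s) = s³
D(S) = -2/(3*(-143 + S)) (D(S) = ((111 - 113)/(-143 + S))/3 = (-2/(-143 + S))/3 = -2/(3*(-143 + S)))
D(-96)/(-27668 - A(125)) = (-2/(-429 + 3*(-96)))/(-27668 - 1*125³) = (-2/(-429 - 288))/(-27668 - 1*1953125) = (-2/(-717))/(-27668 - 1953125) = -2*(-1/717)/(-1980793) = (2/717)*(-1/1980793) = -2/1420228581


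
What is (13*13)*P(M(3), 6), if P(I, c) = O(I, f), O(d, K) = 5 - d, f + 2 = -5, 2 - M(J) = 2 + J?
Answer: 1352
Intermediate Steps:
M(J) = -J (M(J) = 2 - (2 + J) = 2 + (-2 - J) = -J)
f = -7 (f = -2 - 5 = -7)
P(I, c) = 5 - I
(13*13)*P(M(3), 6) = (13*13)*(5 - (-1)*3) = 169*(5 - 1*(-3)) = 169*(5 + 3) = 169*8 = 1352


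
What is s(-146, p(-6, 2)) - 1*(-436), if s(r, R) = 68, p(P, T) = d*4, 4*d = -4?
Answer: 504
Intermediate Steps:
d = -1 (d = (¼)*(-4) = -1)
p(P, T) = -4 (p(P, T) = -1*4 = -4)
s(-146, p(-6, 2)) - 1*(-436) = 68 - 1*(-436) = 68 + 436 = 504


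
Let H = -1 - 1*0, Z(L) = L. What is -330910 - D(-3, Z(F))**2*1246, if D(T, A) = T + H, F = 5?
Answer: -350846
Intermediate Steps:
H = -1 (H = -1 + 0 = -1)
D(T, A) = -1 + T (D(T, A) = T - 1 = -1 + T)
-330910 - D(-3, Z(F))**2*1246 = -330910 - (-1 - 3)**2*1246 = -330910 - (-4)**2*1246 = -330910 - 16*1246 = -330910 - 1*19936 = -330910 - 19936 = -350846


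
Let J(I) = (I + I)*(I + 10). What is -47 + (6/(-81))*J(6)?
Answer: -551/9 ≈ -61.222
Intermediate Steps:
J(I) = 2*I*(10 + I) (J(I) = (2*I)*(10 + I) = 2*I*(10 + I))
-47 + (6/(-81))*J(6) = -47 + (6/(-81))*(2*6*(10 + 6)) = -47 + (6*(-1/81))*(2*6*16) = -47 - 2/27*192 = -47 - 128/9 = -551/9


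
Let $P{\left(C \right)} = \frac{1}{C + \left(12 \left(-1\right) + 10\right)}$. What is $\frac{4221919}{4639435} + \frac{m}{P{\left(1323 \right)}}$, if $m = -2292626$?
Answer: $- \frac{14050802369413591}{4639435} \approx -3.0286 \cdot 10^{9}$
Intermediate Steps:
$P{\left(C \right)} = \frac{1}{-2 + C}$ ($P{\left(C \right)} = \frac{1}{C + \left(-12 + 10\right)} = \frac{1}{C - 2} = \frac{1}{-2 + C}$)
$\frac{4221919}{4639435} + \frac{m}{P{\left(1323 \right)}} = \frac{4221919}{4639435} - \frac{2292626}{\frac{1}{-2 + 1323}} = 4221919 \cdot \frac{1}{4639435} - \frac{2292626}{\frac{1}{1321}} = \frac{4221919}{4639435} - 2292626 \frac{1}{\frac{1}{1321}} = \frac{4221919}{4639435} - 3028558946 = - \frac{14050802369413591}{4639435}$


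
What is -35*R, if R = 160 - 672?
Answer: 17920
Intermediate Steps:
R = -512
-35*R = -35*(-512) = 17920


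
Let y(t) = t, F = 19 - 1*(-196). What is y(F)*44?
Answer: 9460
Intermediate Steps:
F = 215 (F = 19 + 196 = 215)
y(F)*44 = 215*44 = 9460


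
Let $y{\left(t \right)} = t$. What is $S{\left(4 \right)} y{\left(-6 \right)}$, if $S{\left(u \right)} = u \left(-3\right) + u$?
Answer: $48$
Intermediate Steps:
$S{\left(u \right)} = - 2 u$ ($S{\left(u \right)} = - 3 u + u = - 2 u$)
$S{\left(4 \right)} y{\left(-6 \right)} = \left(-2\right) 4 \left(-6\right) = \left(-8\right) \left(-6\right) = 48$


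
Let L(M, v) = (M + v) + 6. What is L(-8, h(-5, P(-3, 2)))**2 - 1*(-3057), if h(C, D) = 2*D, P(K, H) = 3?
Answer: 3073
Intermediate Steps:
L(M, v) = 6 + M + v
L(-8, h(-5, P(-3, 2)))**2 - 1*(-3057) = (6 - 8 + 2*3)**2 - 1*(-3057) = (6 - 8 + 6)**2 + 3057 = 4**2 + 3057 = 16 + 3057 = 3073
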